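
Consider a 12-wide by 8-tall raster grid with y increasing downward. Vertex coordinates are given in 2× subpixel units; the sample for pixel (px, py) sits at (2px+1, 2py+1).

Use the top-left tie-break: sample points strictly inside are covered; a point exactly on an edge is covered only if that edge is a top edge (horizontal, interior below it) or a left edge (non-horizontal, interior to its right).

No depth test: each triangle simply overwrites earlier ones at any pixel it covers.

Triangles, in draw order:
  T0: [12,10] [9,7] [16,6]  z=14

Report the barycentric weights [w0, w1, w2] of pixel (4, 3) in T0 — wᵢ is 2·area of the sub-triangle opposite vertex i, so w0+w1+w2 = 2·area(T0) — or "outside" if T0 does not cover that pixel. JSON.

T0:
  2·area = 24
  edge (12, 10)→(9, 7): d=(-3,-3) top-left  bias=+0
  edge (9, 7)→(16, 6): d=(7,-1) top-left  bias=+0
  edge (16, 6)→(12, 10): d=(-4,4) right/bottom  bias=-1
    (1,0)@(3, 1): e=[0,-48,72] → ·  [on edge]
    (10,0)@(21, 1): e=[54,-30,0] → ·  [on edge]
    (2,1)@(5, 3): e=[0,-32,56] → ·  [on edge]
    (9,1)@(19, 3): e=[42,-18,0] → ·  [on edge]
    (3,2)@(7, 5): e=[0,-16,40] → ·  [on edge]
    (8,2)@(17, 5): e=[30,-6,0] → ·  [on edge]
    (11,2)@(23, 5): e=[48,0,-24] → ·  [on edge]
    (4,3)@(9, 7): e=[0,0,24] → █  [on edge]
    (5,3)@(11, 7): e=[6,2,16] → █
    (6,3)@(13, 7): e=[12,4,8] → █
    (7,3)@(15, 7): e=[18,6,0] → ·  [on edge]
    (4,4)@(9, 9): e=[-6,14,16] → ·
    (5,4)@(11, 9): e=[0,16,8] → █  [on edge]
    (6,4)@(13, 9): e=[6,18,0] → ·  [on edge]
    (5,5)@(11, 11): e=[-6,30,0] → ·  [on edge]
    (6,5)@(13, 11): e=[0,32,-8] → ·  [on edge]
    (4,6)@(9, 13): e=[-18,42,0] → ·  [on edge]
    (7,6)@(15, 13): e=[0,48,-24] → ·  [on edge]
    (3,7)@(7, 15): e=[-30,54,0] → ·  [on edge]
    (8,7)@(17, 15): e=[0,64,-40] → ·  [on edge]
  covered (4 px):
    · · · · · · · · · · · ·
    · · · · · · · · · · · ·
    · · · · · · · · · · · ·
    · · · · █ █ █ · · · · ·
    · · · · · █ · · · · · ·
    · · · · · · · · · · · ·
    · · · · · · · · · · · ·
    · · · · · · · · · · · ·

Final: [0,24,0]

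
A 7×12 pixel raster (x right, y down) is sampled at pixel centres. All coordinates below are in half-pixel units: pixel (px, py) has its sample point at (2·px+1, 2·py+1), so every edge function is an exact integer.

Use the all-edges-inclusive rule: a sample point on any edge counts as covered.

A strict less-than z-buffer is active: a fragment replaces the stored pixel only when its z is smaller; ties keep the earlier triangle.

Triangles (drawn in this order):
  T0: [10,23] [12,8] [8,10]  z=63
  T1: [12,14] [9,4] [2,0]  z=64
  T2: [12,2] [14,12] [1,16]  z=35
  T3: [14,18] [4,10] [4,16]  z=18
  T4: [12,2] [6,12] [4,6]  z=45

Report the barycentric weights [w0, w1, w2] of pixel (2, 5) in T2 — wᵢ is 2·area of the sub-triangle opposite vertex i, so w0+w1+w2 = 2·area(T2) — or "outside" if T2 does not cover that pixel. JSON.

T0:
  2·area = 56  (B↔C swapped to make it positive)
  edge (10, 23)→(8, 10): d=(-2,-13) inclusive
  edge (8, 10)→(12, 8): d=(4,-2) inclusive
  edge (12, 8)→(10, 23): d=(-2,15) inclusive
    (5,4)@(11, 9): e=[41,2,13] → █
    (6,4)@(13, 9): e=[67,6,-17] → ·
    (4,5)@(9, 11): e=[11,6,39] → █
    (6,5)@(13, 11): e=[63,14,-21] → ·
    (4,6)@(9, 13): e=[7,14,35] → █
    (6,6)@(13, 13): e=[59,22,-25] → ·
    (4,7)@(9, 15): e=[3,22,31] → █
    (6,7)@(13, 15): e=[55,30,-29] → ·
    (4,8)@(9, 17): e=[-1,30,27] → ·
    (5,8)@(11, 17): e=[25,34,-3] → ·
  covered (7 px):
    · · · · · · ·
    · · · · · · ·
    · · · · · · ·
    · · · · · · ·
    · · · · · █ ·
    · · · · █ █ ·
    · · · · █ █ ·
    · · · · █ █ ·
    · · · · · · ·
    · · · · · · ·
    · · · · · · ·
    · · · · · · ·
T1:
  2·area = 58  (B↔C swapped to make it positive)
  edge (12, 14)→(2, 0): d=(-10,-14) inclusive
  edge (2, 0)→(9, 4): d=(7,4) inclusive
  edge (9, 4)→(12, 14): d=(3,10) inclusive
    (1,0)@(3, 1): e=[4,3,51] → █
    (2,0)@(5, 1): e=[32,-5,31] → ·
    (1,1)@(3, 3): e=[-16,17,57] → ·
    (2,1)@(5, 3): e=[12,9,37] → █
    (3,1)@(7, 3): e=[40,1,17] → █
    (4,1)@(9, 3): e=[68,-7,-3] → ·
    (2,2)@(5, 5): e=[-8,23,43] → ·
    (3,2)@(7, 5): e=[20,15,23] → █
    (4,2)@(9, 5): e=[48,7,3] → █
    (5,2)@(11, 5): e=[76,-1,-17] → ·
    (3,3)@(7, 7): e=[0,29,29] → █  [on edge]
    (5,3)@(11, 7): e=[56,13,-11] → ·
  covered (9 px):
    · █ · · · · ·
    · · █ █ · · ·
    · · · █ █ · ·
    · · · █ █ · ·
    · · · · █ · ·
    · · · · · █ ·
    · · · · · · ·
    · · · · · · ·
    · · · · · · ·
    · · · · · · ·
    · · · · · · ·
    · · · · · · ·
T2:
  2·area = 138
  edge (12, 2)→(14, 12): d=(2,10) inclusive
  edge (14, 12)→(1, 16): d=(-13,4) inclusive
  edge (1, 16)→(12, 2): d=(11,-14) inclusive
    (5,2)@(11, 5): e=[16,103,19] → █
    (6,2)@(13, 5): e=[-4,95,47] → ·
    (4,3)@(9, 7): e=[40,85,13] → █
    (6,3)@(13, 7): e=[0,69,69] → █  [on edge]
    (3,4)@(7, 9): e=[64,67,7] → █
    (2,5)@(5, 11): e=[88,49,1] → █
    (2,6)@(5, 13): e=[92,23,23] → █
    (5,6)@(11, 13): e=[32,-1,107] → ·
    (6,6)@(13, 13): e=[12,-9,135] → ·
    (1,7)@(3, 15): e=[116,5,17] → █
    (2,7)@(5, 15): e=[96,-3,45] → ·
    (3,7)@(7, 15): e=[76,-11,73] → ·
  covered (17 px):
    · · · · · · ·
    · · · · · · ·
    · · · · · █ ·
    · · · · █ █ █
    · · · █ █ █ █
    · · █ █ █ █ █
    · · █ █ █ · ·
    · █ · · · · ·
    · · · · · · ·
    · · · · · · ·
    · · · · · · ·
    · · · · · · ·
T3:
  2·area = 60  (B↔C swapped to make it positive)
  edge (14, 18)→(4, 16): d=(-10,-2) inclusive
  edge (4, 16)→(4, 10): d=(0,-6) inclusive
  edge (4, 10)→(14, 18): d=(10,8) inclusive
    (2,5)@(5, 11): e=[52,6,2] → █
    (3,5)@(7, 11): e=[56,18,-14] → ·
    (2,6)@(5, 13): e=[32,6,22] → █
    (3,6)@(7, 13): e=[36,18,6] → █
    (4,6)@(9, 13): e=[40,30,-10] → ·
    (2,7)@(5, 15): e=[12,6,42] → █
    (4,7)@(9, 15): e=[20,30,10] → █
    (5,7)@(11, 15): e=[24,42,-6] → ·
    (2,8)@(5, 17): e=[-8,6,62] → ·
    (3,8)@(7, 17): e=[-4,18,46] → ·
    (4,8)@(9, 17): e=[0,30,30] → █  [on edge]
    (5,8)@(11, 17): e=[4,42,14] → █
  covered (8 px):
    · · · · · · ·
    · · · · · · ·
    · · · · · · ·
    · · · · · · ·
    · · · · · · ·
    · · █ · · · ·
    · · █ █ · · ·
    · · █ █ █ · ·
    · · · · █ █ ·
    · · · · · · ·
    · · · · · · ·
    · · · · · · ·
T4:
  2·area = 56
  edge (12, 2)→(6, 12): d=(-6,10) inclusive
  edge (6, 12)→(4, 6): d=(-2,-6) inclusive
  edge (4, 6)→(12, 2): d=(8,-4) inclusive
    (1,1)@(3, 3): e=[84,0,-28] → ·  [on edge]
    (5,1)@(11, 3): e=[4,48,4] → █
    (6,1)@(13, 3): e=[-16,60,12] → ·
    (3,2)@(7, 5): e=[32,20,4] → █
    (4,2)@(9, 5): e=[12,32,12] → █
    (5,2)@(11, 5): e=[-8,44,20] → ·
    (2,3)@(5, 7): e=[40,4,12] → █
    (4,3)@(9, 7): e=[0,28,28] → █  [on edge]
    (5,3)@(11, 7): e=[-20,40,36] → ·
    (2,4)@(5, 9): e=[28,0,28] → █  [on edge]
    (4,4)@(9, 9): e=[-12,24,44] → ·
    (2,5)@(5, 11): e=[16,-4,44] → ·
    (3,7)@(7, 15): e=[-28,0,84] → ·  [on edge]
    (1,8)@(3, 17): e=[0,-28,84] → ·  [on edge]
    (4,10)@(9, 21): e=[-84,0,140] → ·  [on edge]
  covered (8 px):
    · · · · · · ·
    · · · · · █ ·
    · · · █ █ · ·
    · · █ █ █ · ·
    · · █ █ · · ·
    · · · · · · ·
    · · · · · · ·
    · · · · · · ·
    · · · · · · ·
    · · · · · · ·
    · · · · · · ·
    · · · · · · ·

Final: [49,1,88]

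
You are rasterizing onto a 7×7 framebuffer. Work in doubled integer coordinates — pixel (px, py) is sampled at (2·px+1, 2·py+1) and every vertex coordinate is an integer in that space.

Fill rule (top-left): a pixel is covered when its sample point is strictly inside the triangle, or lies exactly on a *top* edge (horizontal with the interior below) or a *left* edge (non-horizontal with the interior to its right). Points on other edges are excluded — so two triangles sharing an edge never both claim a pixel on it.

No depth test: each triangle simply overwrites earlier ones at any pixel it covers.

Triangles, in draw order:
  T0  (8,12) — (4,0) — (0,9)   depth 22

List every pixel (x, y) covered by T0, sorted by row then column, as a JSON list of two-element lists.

T0:
  2·area = 84  (B↔C swapped to make it positive)
  edge (8, 12)→(0, 9): d=(-8,-3) top-left  bias=+0
  edge (0, 9)→(4, 0): d=(4,-9) top-left  bias=+0
  edge (4, 0)→(8, 12): d=(4,12) right/bottom  bias=-1
    (1,1)@(3, 3): e=[57,3,24] → X
    (2,1)@(5, 3): e=[63,21,0] → .  [on edge]
    (1,2)@(3, 5): e=[41,11,32] → X
    (2,2)@(5, 5): e=[47,29,8] → X
    (3,2)@(7, 5): e=[53,47,-16] → .
    (0,3)@(1, 7): e=[19,1,64] → X
    (3,3)@(7, 7): e=[37,55,-8] → .
    (0,4)@(1, 9): e=[3,9,72] → X
    (3,4)@(7, 9): e=[21,63,0] → .  [on edge]
    (0,5)@(1, 11): e=[-13,17,80] → .
    (1,5)@(3, 11): e=[-7,35,56] → .
    (2,5)@(5, 11): e=[-1,53,32] → .
  covered (10 px):
    . . . . . . .
    . X . . . . .
    . X X . . . .
    X X X . . . .
    X X X . . . .
    . . . X . . .
    . . . . . . .

Final: [[1,1],[1,2],[2,2],[0,3],[1,3],[2,3],[0,4],[1,4],[2,4],[3,5]]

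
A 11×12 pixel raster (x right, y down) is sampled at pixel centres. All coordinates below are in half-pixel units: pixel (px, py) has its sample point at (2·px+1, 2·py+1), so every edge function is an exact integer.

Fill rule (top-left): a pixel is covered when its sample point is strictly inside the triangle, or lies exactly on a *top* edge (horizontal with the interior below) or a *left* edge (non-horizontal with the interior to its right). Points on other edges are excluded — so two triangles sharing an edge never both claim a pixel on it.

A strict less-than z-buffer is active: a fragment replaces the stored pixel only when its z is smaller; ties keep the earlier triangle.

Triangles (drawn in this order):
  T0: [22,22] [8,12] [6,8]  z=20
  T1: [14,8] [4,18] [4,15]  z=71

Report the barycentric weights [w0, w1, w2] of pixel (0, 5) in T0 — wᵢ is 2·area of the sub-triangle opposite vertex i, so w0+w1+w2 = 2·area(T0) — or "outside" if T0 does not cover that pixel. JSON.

T0:
  2·area = 36
  edge (22, 22)→(8, 12): d=(-14,-10) top-left  bias=+0
  edge (8, 12)→(6, 8): d=(-2,-4) top-left  bias=+0
  edge (6, 8)→(22, 22): d=(16,14) right/bottom  bias=-1
    (0,3)@(1, 7): e=[0,-18,54] → ·  [on edge]
    (3,4)@(7, 9): e=[32,2,2] → #
    (4,4)@(9, 9): e=[52,10,-26] → ·
    (3,5)@(7, 11): e=[4,-2,34] → ·
    (4,5)@(9, 11): e=[24,6,6] → #
    (5,5)@(11, 11): e=[44,14,-22] → ·
    (4,6)@(9, 13): e=[-4,2,38] → ·
    (5,6)@(11, 13): e=[16,10,10] → #
    (6,6)@(13, 13): e=[36,18,-18] → ·
    (5,7)@(11, 15): e=[-12,6,42] → ·
    (6,7)@(13, 15): e=[8,14,14] → #
    (7,7)@(15, 15): e=[28,22,-14] → ·
    (7,8)@(15, 17): e=[0,18,18] → #  [on edge]
  covered (5 px):
    · · · · · · · · · · ·
    · · · · · · · · · · ·
    · · · · · · · · · · ·
    · · · · · · · · · · ·
    · · · # · · · · · · ·
    · · · · # · · · · · ·
    · · · · · # · · · · ·
    · · · · · · # · · · ·
    · · · · · · · # · · ·
    · · · · · · · · · · ·
    · · · · · · · · · · ·
    · · · · · · · · · · ·
T1:
  2·area = 30
  edge (14, 8)→(4, 18): d=(-10,10) right/bottom  bias=-1
  edge (4, 18)→(4, 15): d=(0,-3) top-left  bias=+0
  edge (4, 15)→(14, 8): d=(10,-7) top-left  bias=+0
    (10,0)@(21, 1): e=[0,51,-21] → ·  [on edge]
    (9,1)@(19, 3): e=[0,45,-15] → ·  [on edge]
    (8,2)@(17, 5): e=[0,39,-9] → ·  [on edge]
    (7,3)@(15, 7): e=[0,33,-3] → ·  [on edge]
    (6,4)@(13, 9): e=[0,27,3] → ·  [on edge]
    (5,5)@(11, 11): e=[0,21,9] → ·  [on edge]
    (3,6)@(7, 13): e=[20,9,1] → #
    (4,6)@(9, 13): e=[0,15,15] → ·  [on edge]
    (2,7)@(5, 15): e=[20,3,7] → #
    (3,7)@(7, 15): e=[0,9,21] → ·  [on edge]
    (2,8)@(5, 17): e=[0,3,27] → ·  [on edge]
    (1,9)@(3, 19): e=[0,-3,33] → ·  [on edge]
    (0,10)@(1, 21): e=[0,-9,39] → ·  [on edge]
  covered (2 px):
    · · · · · · · · · · ·
    · · · · · · · · · · ·
    · · · · · · · · · · ·
    · · · · · · · · · · ·
    · · · · · · · · · · ·
    · · · · · · · · · · ·
    · · · # · · · · · · ·
    · · # · · · · · · · ·
    · · · · · · · · · · ·
    · · · · · · · · · · ·
    · · · · · · · · · · ·
    · · · · · · · · · · ·

Result: "outside"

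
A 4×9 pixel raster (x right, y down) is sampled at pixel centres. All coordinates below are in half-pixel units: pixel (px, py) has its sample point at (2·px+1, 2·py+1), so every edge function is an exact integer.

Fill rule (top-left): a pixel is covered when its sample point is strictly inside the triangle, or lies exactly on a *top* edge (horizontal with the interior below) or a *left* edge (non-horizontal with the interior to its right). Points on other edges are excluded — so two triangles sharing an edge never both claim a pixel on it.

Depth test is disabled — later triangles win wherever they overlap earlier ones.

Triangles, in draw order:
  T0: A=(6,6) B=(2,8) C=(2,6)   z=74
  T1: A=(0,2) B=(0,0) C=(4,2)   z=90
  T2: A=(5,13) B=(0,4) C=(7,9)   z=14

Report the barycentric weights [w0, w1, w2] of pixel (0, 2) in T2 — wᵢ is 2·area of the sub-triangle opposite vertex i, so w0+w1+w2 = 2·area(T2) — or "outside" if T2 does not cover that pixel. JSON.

T0:
  2·area = 8
  edge (6, 6)→(2, 8): d=(-4,2) right/bottom  bias=-1
  edge (2, 8)→(2, 6): d=(0,-2) top-left  bias=+0
  edge (2, 6)→(6, 6): d=(4,0) top-left  bias=+0
    (1,3)@(3, 7): e=[2,2,4] → #
    (2,3)@(5, 7): e=[-2,6,4] → ·
    (1,4)@(3, 9): e=[-6,2,12] → ·
  covered (1 px):
    · · · ·
    · · · ·
    · · · ·
    · # · ·
    · · · ·
    · · · ·
    · · · ·
    · · · ·
    · · · ·
T1:
  2·area = 8
  edge (0, 2)→(0, 0): d=(0,-2) top-left  bias=+0
  edge (0, 0)→(4, 2): d=(4,2) right/bottom  bias=-1
  edge (4, 2)→(0, 2): d=(-4,0) right/bottom  bias=-1
    (0,0)@(1, 1): e=[2,2,4] → #
    (1,0)@(3, 1): e=[6,-2,4] → ·
    (0,1)@(1, 3): e=[2,10,-4] → ·
  covered (1 px):
    # · · ·
    · · · ·
    · · · ·
    · · · ·
    · · · ·
    · · · ·
    · · · ·
    · · · ·
    · · · ·
T2:
  2·area = 38
  edge (5, 13)→(0, 4): d=(-5,-9) top-left  bias=+0
  edge (0, 4)→(7, 9): d=(7,5) right/bottom  bias=-1
  edge (7, 9)→(5, 13): d=(-2,4) right/bottom  bias=-1
    (0,2)@(1, 5): e=[4,2,32] → #
    (1,2)@(3, 5): e=[22,-8,24] → ·
    (0,3)@(1, 7): e=[-6,16,28] → ·
    (1,3)@(3, 7): e=[12,6,20] → #
    (2,3)@(5, 7): e=[30,-4,12] → ·
    (1,4)@(3, 9): e=[2,20,16] → #
    (2,4)@(5, 9): e=[20,10,8] → #
    (3,4)@(7, 9): e=[38,0,0] → ·  [on edge]
    (1,5)@(3, 11): e=[-8,34,12] → ·
    (2,5)@(5, 11): e=[10,24,4] → #
    (3,5)@(7, 11): e=[28,14,-4] → ·
    (2,6)@(5, 13): e=[0,38,0] → ·  [on edge]
    (1,8)@(3, 17): e=[-38,76,0] → ·  [on edge]
  covered (5 px):
    · · · ·
    · · · ·
    # · · ·
    · # · ·
    · # # ·
    · · # ·
    · · · ·
    · · · ·
    · · · ·

Result: [2,32,4]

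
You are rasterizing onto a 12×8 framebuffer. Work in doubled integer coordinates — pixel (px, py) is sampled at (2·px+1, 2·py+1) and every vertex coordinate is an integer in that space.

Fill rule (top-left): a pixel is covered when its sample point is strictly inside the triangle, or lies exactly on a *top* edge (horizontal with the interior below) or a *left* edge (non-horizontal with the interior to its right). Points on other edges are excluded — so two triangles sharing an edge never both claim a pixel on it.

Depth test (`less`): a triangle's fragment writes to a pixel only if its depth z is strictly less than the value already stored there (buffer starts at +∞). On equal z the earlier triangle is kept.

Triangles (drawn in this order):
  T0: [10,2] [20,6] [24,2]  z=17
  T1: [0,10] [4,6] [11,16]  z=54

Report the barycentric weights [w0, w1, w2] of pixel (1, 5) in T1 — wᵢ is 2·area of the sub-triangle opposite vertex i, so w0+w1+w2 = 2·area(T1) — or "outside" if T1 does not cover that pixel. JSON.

T0:
  2·area = 56  (B↔C swapped to make it positive)
  edge (10, 2)→(24, 2): d=(14,0) top-left  bias=+0
  edge (24, 2)→(20, 6): d=(-4,4) right/bottom  bias=-1
  edge (20, 6)→(10, 2): d=(-10,-4) top-left  bias=+0
    (6,1)@(13, 3): e=[14,40,2] → █
    (7,1)@(15, 3): e=[14,32,10] → █
    (8,1)@(17, 3): e=[14,24,18] → █
    (9,1)@(19, 3): e=[14,16,26] → █
    (10,1)@(21, 3): e=[14,8,34] → █
    (11,1)@(23, 3): e=[14,0,42] → ·  [on edge]
    (6,2)@(13, 5): e=[42,32,-18] → ·
    (7,2)@(15, 5): e=[42,24,-10] → ·
    (8,2)@(17, 5): e=[42,16,-2] → ·
    (9,2)@(19, 5): e=[42,8,6] → █
    (10,2)@(21, 5): e=[42,0,14] → ·  [on edge]
    (9,3)@(19, 7): e=[70,0,-14] → ·  [on edge]
    (8,4)@(17, 9): e=[98,0,-42] → ·  [on edge]
    (7,5)@(15, 11): e=[126,0,-70] → ·  [on edge]
    (6,6)@(13, 13): e=[154,0,-98] → ·  [on edge]
    (5,7)@(11, 15): e=[182,0,-126] → ·  [on edge]
  covered (6 px):
    · · · · · · · · · · · ·
    · · · · · · █ █ █ █ █ ·
    · · · · · · · · · █ · ·
    · · · · · · · · · · · ·
    · · · · · · · · · · · ·
    · · · · · · · · · · · ·
    · · · · · · · · · · · ·
    · · · · · · · · · · · ·
T1:
  2·area = 68
  edge (0, 10)→(4, 6): d=(4,-4) top-left  bias=+0
  edge (4, 6)→(11, 16): d=(7,10) right/bottom  bias=-1
  edge (11, 16)→(0, 10): d=(-11,-6) top-left  bias=+0
    (4,0)@(9, 1): e=[0,-85,153] → ·  [on edge]
    (3,1)@(7, 3): e=[0,-51,119] → ·  [on edge]
    (2,2)@(5, 5): e=[0,-17,85] → ·  [on edge]
    (1,3)@(3, 7): e=[0,17,51] → █  [on edge]
    (2,3)@(5, 7): e=[8,-3,63] → ·
    (0,4)@(1, 9): e=[0,51,17] → █  [on edge]
    (2,4)@(5, 9): e=[16,11,41] → █
    (3,4)@(7, 9): e=[24,-9,53] → ·
    (0,5)@(1, 11): e=[8,65,-5] → ·
    (1,5)@(3, 11): e=[16,45,7] → █
    (3,5)@(7, 11): e=[32,5,31] → █
    (4,5)@(9, 11): e=[40,-15,43] → ·
  covered (8 px):
    · · · · · · · · · · · ·
    · · · · · · · · · · · ·
    · · · · · · · · · · · ·
    · █ · · · · · · · · · ·
    █ █ █ · · · · · · · · ·
    · █ █ █ · · · · · · · ·
    · · · █ · · · · · · · ·
    · · · · · · · · · · · ·

Answer: [45,7,16]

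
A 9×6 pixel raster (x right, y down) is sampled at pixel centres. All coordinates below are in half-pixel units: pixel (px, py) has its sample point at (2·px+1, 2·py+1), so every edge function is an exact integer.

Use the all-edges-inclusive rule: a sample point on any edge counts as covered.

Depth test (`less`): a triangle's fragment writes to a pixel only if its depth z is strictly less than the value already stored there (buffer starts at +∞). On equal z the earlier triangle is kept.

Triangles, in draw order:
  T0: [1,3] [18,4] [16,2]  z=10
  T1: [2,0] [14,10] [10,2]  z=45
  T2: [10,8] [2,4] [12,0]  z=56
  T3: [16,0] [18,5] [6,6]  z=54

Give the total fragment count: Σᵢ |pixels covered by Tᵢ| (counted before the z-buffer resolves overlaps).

T0:
  2·area = 32  (B↔C swapped to make it positive)
  edge (1, 3)→(16, 2): d=(15,-1) inclusive
  edge (16, 2)→(18, 4): d=(2,2) inclusive
  edge (18, 4)→(1, 3): d=(-17,-1) inclusive
    (7,0)@(15, 1): e=[-16,0,48] → .  [on edge]
    (0,1)@(1, 3): e=[0,32,0] → X  [on edge]
    (1,1)@(3, 3): e=[2,28,2] → X
    (2,1)@(5, 3): e=[4,24,4] → X
    (3,1)@(7, 3): e=[6,20,6] → X
    (4,1)@(9, 3): e=[8,16,8] → X
    (5,1)@(11, 3): e=[10,12,10] → X
    (6,1)@(13, 3): e=[12,8,12] → X
    (7,1)@(15, 3): e=[14,4,14] → X
    (8,1)@(17, 3): e=[16,0,16] → X  [on edge]
    (0,2)@(1, 5): e=[30,36,-34] → .
    (1,2)@(3, 5): e=[32,32,-32] → .
  covered (9 px):
    . . . . . . . . .
    X X X X X X X X X
    . . . . . . . . .
    . . . . . . . . .
    . . . . . . . . .
    . . . . . . . . .
T1:
  2·area = 56  (B↔C swapped to make it positive)
  edge (2, 0)→(10, 2): d=(8,2) inclusive
  edge (10, 2)→(14, 10): d=(4,8) inclusive
  edge (14, 10)→(2, 0): d=(-12,-10) inclusive
    (2,0)@(5, 1): e=[2,36,18] → X
    (3,0)@(7, 1): e=[-2,20,38] → .
    (2,1)@(5, 3): e=[18,44,-6] → .
    (3,1)@(7, 3): e=[14,28,14] → X
    (4,1)@(9, 3): e=[10,12,34] → X
    (5,1)@(11, 3): e=[6,-4,54] → .
    (3,2)@(7, 5): e=[30,36,-10] → .
    (4,2)@(9, 5): e=[26,20,10] → X
    (5,2)@(11, 5): e=[22,4,30] → X
    (6,2)@(13, 5): e=[18,-12,50] → .
    (4,3)@(9, 7): e=[42,28,-14] → .
    (5,3)@(11, 7): e=[38,12,6] → X
  covered (7 px):
    . . X . . . . . .
    . . . X X . . . .
    . . . . X X . . .
    . . . . . X . . .
    . . . . . . X . .
    . . . . . . . . .
T2:
  2·area = 72
  edge (10, 8)→(2, 4): d=(-8,-4) inclusive
  edge (2, 4)→(12, 0): d=(10,-4) inclusive
  edge (12, 0)→(10, 8): d=(-2,8) inclusive
    (5,0)@(11, 1): e=[60,6,6] → X
    (6,0)@(13, 1): e=[68,14,-10] → .
    (2,1)@(5, 3): e=[20,2,50] → X
    (3,1)@(7, 3): e=[28,10,34] → X
    (4,1)@(9, 3): e=[36,18,18] → X
    (6,1)@(13, 3): e=[52,34,-14] → .
    (2,2)@(5, 5): e=[4,22,46] → X
    (5,2)@(11, 5): e=[28,46,-2] → .
    (2,3)@(5, 7): e=[-12,42,42] → .
    (3,3)@(7, 7): e=[-4,50,26] → .
    (4,3)@(9, 7): e=[4,58,10] → X
    (5,3)@(11, 7): e=[12,66,-6] → .
  covered (9 px):
    . . . . . X . . .
    . . X X X X . . .
    . . X X X . . . .
    . . . . X . . . .
    . . . . . . . . .
    . . . . . . . . .
T3:
  2·area = 62
  edge (16, 0)→(18, 5): d=(2,5) inclusive
  edge (18, 5)→(6, 6): d=(-12,1) inclusive
  edge (6, 6)→(16, 0): d=(10,-6) inclusive
    (7,0)@(15, 1): e=[7,51,4] → X
    (8,0)@(17, 1): e=[-3,49,16] → .
    (5,1)@(11, 3): e=[31,31,0] → X  [on edge]
    (6,1)@(13, 3): e=[21,29,12] → X
    (8,1)@(17, 3): e=[1,25,36] → X
    (4,2)@(9, 5): e=[45,9,8] → X
    (4,3)@(9, 7): e=[49,-15,28] → .
    (5,3)@(11, 7): e=[39,-17,40] → .
    (6,3)@(13, 7): e=[29,-19,52] → .
    (7,3)@(15, 7): e=[19,-21,64] → .
    (8,3)@(17, 7): e=[9,-23,76] → .
    (0,4)@(1, 9): e=[93,-31,0] → .  [on edge]
  covered (10 px):
    . . . . . . . X .
    . . . . . X X X X
    . . . . X X X X X
    . . . . . . . . .
    . . . . . . . . .
    . . . . . . . . .

Final: 35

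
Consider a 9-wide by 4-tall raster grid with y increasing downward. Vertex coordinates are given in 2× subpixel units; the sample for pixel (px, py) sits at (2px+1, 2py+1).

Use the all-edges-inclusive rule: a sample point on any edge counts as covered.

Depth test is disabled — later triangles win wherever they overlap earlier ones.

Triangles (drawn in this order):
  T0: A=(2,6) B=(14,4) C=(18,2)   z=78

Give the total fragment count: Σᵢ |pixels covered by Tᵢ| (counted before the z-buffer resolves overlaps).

T0:
  2·area = 16  (B↔C swapped to make it positive)
  edge (2, 6)→(18, 2): d=(16,-4) inclusive
  edge (18, 2)→(14, 4): d=(-4,2) inclusive
  edge (14, 4)→(2, 6): d=(-12,2) inclusive
    (7,1)@(15, 3): e=[4,2,10] → #
    (8,1)@(17, 3): e=[12,-2,6] → ·
    (3,2)@(7, 5): e=[4,10,2] → #
    (4,2)@(9, 5): e=[12,6,-2] → ·
    (7,2)@(15, 5): e=[36,-6,-14] → ·
    (3,3)@(7, 7): e=[36,2,-22] → ·
  covered (2 px):
    · · · · · · · · ·
    · · · · · · · # ·
    · · · # · · · · ·
    · · · · · · · · ·

Result: 2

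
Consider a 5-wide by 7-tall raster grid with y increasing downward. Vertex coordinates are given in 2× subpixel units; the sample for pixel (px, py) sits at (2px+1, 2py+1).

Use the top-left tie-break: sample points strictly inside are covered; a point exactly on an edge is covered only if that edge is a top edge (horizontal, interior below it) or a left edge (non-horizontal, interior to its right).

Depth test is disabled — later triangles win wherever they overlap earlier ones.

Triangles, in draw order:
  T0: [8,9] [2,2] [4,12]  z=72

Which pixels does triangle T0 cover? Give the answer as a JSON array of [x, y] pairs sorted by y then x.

T0:
  2·area = 46  (B↔C swapped to make it positive)
  edge (8, 9)→(4, 12): d=(-4,3) right/bottom  bias=-1
  edge (4, 12)→(2, 2): d=(-2,-10) top-left  bias=+0
  edge (2, 2)→(8, 9): d=(6,7) right/bottom  bias=-1
    (1,2)@(3, 5): e=[31,4,11] → █
    (2,2)@(5, 5): e=[25,24,-3] → ·
    (1,3)@(3, 7): e=[23,0,23] → █  [on edge]
    (2,3)@(5, 7): e=[17,20,9] → █
    (3,3)@(7, 7): e=[11,40,-5] → ·
    (1,4)@(3, 9): e=[15,-4,35] → ·
    (2,4)@(5, 9): e=[9,16,21] → █
    (3,4)@(7, 9): e=[3,36,7] → █
    (4,4)@(9, 9): e=[-3,56,-7] → ·
    (2,5)@(5, 11): e=[1,12,33] → █
    (3,5)@(7, 11): e=[-5,32,19] → ·
    (2,6)@(5, 13): e=[-7,8,45] → ·
  covered (6 px):
    · · · · ·
    · · · · ·
    · █ · · ·
    · █ █ · ·
    · · █ █ ·
    · · █ · ·
    · · · · ·

Final: [[1,2],[1,3],[2,3],[2,4],[3,4],[2,5]]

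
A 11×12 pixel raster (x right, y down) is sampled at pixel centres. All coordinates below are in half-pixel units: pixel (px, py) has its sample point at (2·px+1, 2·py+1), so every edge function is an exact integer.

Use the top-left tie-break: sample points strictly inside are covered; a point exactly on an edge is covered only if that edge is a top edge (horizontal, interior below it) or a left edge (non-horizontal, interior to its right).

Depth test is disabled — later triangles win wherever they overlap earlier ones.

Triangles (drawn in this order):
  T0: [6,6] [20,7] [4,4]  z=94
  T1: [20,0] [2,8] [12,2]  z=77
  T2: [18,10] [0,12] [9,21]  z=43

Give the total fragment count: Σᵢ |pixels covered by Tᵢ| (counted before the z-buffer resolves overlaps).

T0:
  2·area = 26  (B↔C swapped to make it positive)
  edge (6, 6)→(4, 4): d=(-2,-2) top-left  bias=+0
  edge (4, 4)→(20, 7): d=(16,3) right/bottom  bias=-1
  edge (20, 7)→(6, 6): d=(-14,-1) top-left  bias=+0
    (0,0)@(1, 1): e=[0,-39,65] → ·  [on edge]
    (1,1)@(3, 3): e=[0,-13,39] → ·  [on edge]
    (2,2)@(5, 5): e=[0,13,13] → █  [on edge]
    (3,2)@(7, 5): e=[4,7,15] → █
    (4,2)@(9, 5): e=[8,1,17] → █
    (5,2)@(11, 5): e=[12,-5,19] → ·
    (2,3)@(5, 7): e=[-4,45,-15] → ·
    (3,3)@(7, 7): e=[0,39,-13] → ·  [on edge]
    (4,3)@(9, 7): e=[4,33,-11] → ·
    (4,4)@(9, 9): e=[0,65,-39] → ·  [on edge]
    (5,5)@(11, 11): e=[0,91,-65] → ·  [on edge]
    (6,6)@(13, 13): e=[0,117,-91] → ·  [on edge]
    (7,7)@(15, 15): e=[0,143,-117] → ·  [on edge]
    (8,8)@(17, 17): e=[0,169,-143] → ·  [on edge]
    (9,9)@(19, 19): e=[0,195,-169] → ·  [on edge]
    (10,10)@(21, 21): e=[0,221,-195] → ·  [on edge]
  covered (3 px):
    · · · · · · · · · · ·
    · · · · · · · · · · ·
    · · █ █ █ · · · · · ·
    · · · · · · · · · · ·
    · · · · · · · · · · ·
    · · · · · · · · · · ·
    · · · · · · · · · · ·
    · · · · · · · · · · ·
    · · · · · · · · · · ·
    · · · · · · · · · · ·
    · · · · · · · · · · ·
    · · · · · · · · · · ·
T1:
  2·area = 28
  edge (20, 0)→(2, 8): d=(-18,8) right/bottom  bias=-1
  edge (2, 8)→(12, 2): d=(10,-6) top-left  bias=+0
  edge (12, 2)→(20, 0): d=(8,-2) top-left  bias=+0
    (8,0)@(17, 1): e=[6,20,2] → █
    (9,0)@(19, 1): e=[-10,32,6] → ·
    (5,1)@(11, 3): e=[18,4,6] → █
    (6,1)@(13, 3): e=[2,16,10] → █
    (7,1)@(15, 3): e=[-14,28,14] → ·
    (8,1)@(17, 3): e=[-30,40,18] → ·
    (3,2)@(7, 5): e=[14,0,14] → █  [on edge]
    (4,2)@(9, 5): e=[-2,12,18] → ·
    (5,2)@(11, 5): e=[-18,24,22] → ·
    (6,2)@(13, 5): e=[-34,36,26] → ·
    (3,3)@(7, 7): e=[-22,20,30] → ·
  covered (4 px):
    · · · · · · · · █ · ·
    · · · · · █ █ · · · ·
    · · · █ · · · · · · ·
    · · · · · · · · · · ·
    · · · · · · · · · · ·
    · · · · · · · · · · ·
    · · · · · · · · · · ·
    · · · · · · · · · · ·
    · · · · · · · · · · ·
    · · · · · · · · · · ·
    · · · · · · · · · · ·
    · · · · · · · · · · ·
T2:
  2·area = 180  (B↔C swapped to make it positive)
  edge (18, 10)→(9, 21): d=(-9,11) right/bottom  bias=-1
  edge (9, 21)→(0, 12): d=(-9,-9) top-left  bias=+0
  edge (0, 12)→(18, 10): d=(18,-2) top-left  bias=+0
    (4,5)@(9, 11): e=[90,90,0] → █  [on edge]
    (5,5)@(11, 11): e=[68,108,4] → █
    (6,5)@(13, 11): e=[46,126,8] → █
    (7,5)@(15, 11): e=[24,144,12] → █
    (8,5)@(17, 11): e=[2,162,16] → █
    (9,5)@(19, 11): e=[-20,180,20] → ·
    (0,6)@(1, 13): e=[160,0,20] → █  [on edge]
    (1,6)@(3, 13): e=[138,18,24] → █
    (2,6)@(5, 13): e=[116,36,28] → █
    (3,6)@(7, 13): e=[94,54,32] → █
    (8,6)@(17, 13): e=[-16,144,52] → ·
    (0,7)@(1, 15): e=[142,-18,56] → ·
    (1,7)@(3, 15): e=[120,0,60] → █  [on edge]
    (2,8)@(5, 17): e=[80,0,100] → █  [on edge]
    (3,9)@(7, 19): e=[40,0,140] → █  [on edge]
    (4,10)@(9, 21): e=[0,0,180] → ·  [on edge]
    (5,11)@(11, 23): e=[-40,0,220] → ·  [on edge]
  covered (25 px):
    · · · · · · · · · · ·
    · · · · · · · · · · ·
    · · · · · · · · · · ·
    · · · · · · · · · · ·
    · · · · · · · · · · ·
    · · · · █ █ █ █ █ · ·
    █ █ █ █ █ █ █ █ · · ·
    · █ █ █ █ █ █ · · · ·
    · · █ █ █ █ · · · · ·
    · · · █ █ · · · · · ·
    · · · · · · · · · · ·
    · · · · · · · · · · ·

Answer: 32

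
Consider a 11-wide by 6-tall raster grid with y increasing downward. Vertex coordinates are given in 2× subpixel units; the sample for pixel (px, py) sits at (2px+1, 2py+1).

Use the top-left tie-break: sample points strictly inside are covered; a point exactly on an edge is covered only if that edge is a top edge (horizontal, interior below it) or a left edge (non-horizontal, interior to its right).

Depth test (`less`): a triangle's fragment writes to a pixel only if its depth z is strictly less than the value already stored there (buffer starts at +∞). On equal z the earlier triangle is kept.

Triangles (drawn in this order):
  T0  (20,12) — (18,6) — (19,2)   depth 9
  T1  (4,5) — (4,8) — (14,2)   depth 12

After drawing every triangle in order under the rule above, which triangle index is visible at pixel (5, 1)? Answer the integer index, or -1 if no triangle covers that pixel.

T0:
  2·area = 14
  edge (20, 12)→(18, 6): d=(-2,-6) top-left  bias=+0
  edge (18, 6)→(19, 2): d=(1,-4) top-left  bias=+0
  edge (19, 2)→(20, 12): d=(1,10) right/bottom  bias=-1
    (8,1)@(17, 3): e=[0,-7,21] → ·  [on edge]
    (9,1)@(19, 3): e=[12,1,1] → █
    (10,1)@(21, 3): e=[24,9,-19] → ·
    (9,2)@(19, 5): e=[8,3,3] → █
    (10,2)@(21, 5): e=[20,11,-17] → ·
    (9,3)@(19, 7): e=[4,5,5] → █
    (10,3)@(21, 7): e=[16,13,-15] → ·
    (9,4)@(19, 9): e=[0,7,7] → █  [on edge]
    (10,4)@(21, 9): e=[12,15,-13] → ·
    (9,5)@(19, 11): e=[-4,9,9] → ·
  covered (4 px):
    · · · · · · · · · · ·
    · · · · · · · · · █ ·
    · · · · · · · · · █ ·
    · · · · · · · · · █ ·
    · · · · · · · · · █ ·
    · · · · · · · · · · ·
T1:
  2·area = 30  (B↔C swapped to make it positive)
  edge (4, 5)→(14, 2): d=(10,-3) top-left  bias=+0
  edge (14, 2)→(4, 8): d=(-10,6) right/bottom  bias=-1
  edge (4, 8)→(4, 5): d=(0,-3) top-left  bias=+0
    (5,1)@(11, 3): e=[1,8,21] → █
    (6,1)@(13, 3): e=[7,-4,27] → ·
    (2,2)@(5, 5): e=[3,24,3] → █
    (3,2)@(7, 5): e=[9,12,9] → █
    (4,2)@(9, 5): e=[15,0,15] → ·  [on edge]
    (5,2)@(11, 5): e=[21,-12,21] → ·
    (2,3)@(5, 7): e=[23,4,3] → █
    (3,3)@(7, 7): e=[29,-8,9] → ·
    (2,4)@(5, 9): e=[43,-16,3] → ·
  covered (4 px):
    · · · · · · · · · · ·
    · · · · · █ · · · · ·
    · · █ █ · · · · · · ·
    · · █ · · · · · · · ·
    · · · · · · · · · · ·
    · · · · · · · · · · ·

Z-buffer (winner per pixel, '.' = empty):
  . . . . . . . . . . .
  . . . . . 1 . . . 0 .
  . . 1 1 . . . . . 0 .
  . . 1 . . . . . . 0 .
  . . . . . . . . . 0 .
  . . . . . . . . . . .

Result: 1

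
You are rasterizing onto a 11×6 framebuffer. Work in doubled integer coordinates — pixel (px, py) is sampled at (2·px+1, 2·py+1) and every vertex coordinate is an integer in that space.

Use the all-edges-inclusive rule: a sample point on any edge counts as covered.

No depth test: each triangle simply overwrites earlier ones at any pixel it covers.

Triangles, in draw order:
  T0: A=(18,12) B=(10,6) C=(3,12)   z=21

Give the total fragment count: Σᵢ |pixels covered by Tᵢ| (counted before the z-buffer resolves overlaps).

T0:
  2·area = 90  (B↔C swapped to make it positive)
  edge (18, 12)→(3, 12): d=(-15,0) inclusive
  edge (3, 12)→(10, 6): d=(7,-6) inclusive
  edge (10, 6)→(18, 12): d=(8,6) inclusive
    (4,3)@(9, 7): e=[75,1,14] → X
    (5,3)@(11, 7): e=[75,13,2] → X
    (6,3)@(13, 7): e=[75,25,-10] → .
    (3,4)@(7, 9): e=[45,3,42] → X
    (6,4)@(13, 9): e=[45,39,6] → X
    (7,4)@(15, 9): e=[45,51,-6] → .
    (2,5)@(5, 11): e=[15,5,70] → X
    (7,5)@(15, 11): e=[15,65,10] → X
    (8,5)@(17, 11): e=[15,77,-2] → .
  covered (12 px):
    . . . . . . . . . . .
    . . . . . . . . . . .
    . . . . . . . . . . .
    . . . . X X . . . . .
    . . . X X X X . . . .
    . . X X X X X X . . .

Result: 12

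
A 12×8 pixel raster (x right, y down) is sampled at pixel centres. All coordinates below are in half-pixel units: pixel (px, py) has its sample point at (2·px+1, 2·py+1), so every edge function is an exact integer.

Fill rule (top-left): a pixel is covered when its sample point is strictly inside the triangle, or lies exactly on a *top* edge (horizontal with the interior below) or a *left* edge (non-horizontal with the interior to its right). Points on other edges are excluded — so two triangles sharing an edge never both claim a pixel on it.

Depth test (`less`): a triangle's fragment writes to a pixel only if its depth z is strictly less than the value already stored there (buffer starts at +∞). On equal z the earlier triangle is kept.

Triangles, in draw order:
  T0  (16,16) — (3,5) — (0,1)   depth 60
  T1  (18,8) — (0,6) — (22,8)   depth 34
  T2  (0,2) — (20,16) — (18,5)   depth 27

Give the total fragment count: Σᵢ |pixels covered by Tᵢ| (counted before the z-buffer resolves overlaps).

T0:
  2·area = 19
  edge (16, 16)→(3, 5): d=(-13,-11) top-left  bias=+0
  edge (3, 5)→(0, 1): d=(-3,-4) top-left  bias=+0
  edge (0, 1)→(16, 16): d=(16,15) right/bottom  bias=-1
    (1,2)@(3, 5): e=[0,0,19] → #  [on edge]
    (2,2)@(5, 5): e=[22,8,-11] → ·
    (1,3)@(3, 7): e=[-26,-6,51] → ·
    (4,6)@(9, 13): e=[-38,0,57] → ·  [on edge]
  covered (1 px):
    · · · · · · · · · · · ·
    · · · · · · · · · · · ·
    · # · · · · · · · · · ·
    · · · · · · · · · · · ·
    · · · · · · · · · · · ·
    · · · · · · · · · · · ·
    · · · · · · · · · · · ·
    · · · · · · · · · · · ·
T1:
  2·area = 8
  edge (18, 8)→(0, 6): d=(-18,-2) top-left  bias=+0
  edge (0, 6)→(22, 8): d=(22,2) right/bottom  bias=-1
  edge (22, 8)→(18, 8): d=(-4,0) right/bottom  bias=-1
    (4,3)@(9, 7): e=[0,4,4] → #  [on edge]
    (5,3)@(11, 7): e=[4,0,4] → ·  [on edge]
    (4,4)@(9, 9): e=[-36,48,-4] → ·
  covered (1 px):
    · · · · · · · · · · · ·
    · · · · · · · · · · · ·
    · · · · · · · · · · · ·
    · · · · # · · · · · · ·
    · · · · · · · · · · · ·
    · · · · · · · · · · · ·
    · · · · · · · · · · · ·
    · · · · · · · · · · · ·
T2:
  2·area = 192  (B↔C swapped to make it positive)
  edge (0, 2)→(18, 5): d=(18,3) right/bottom  bias=-1
  edge (18, 5)→(20, 16): d=(2,11) right/bottom  bias=-1
  edge (20, 16)→(0, 2): d=(-20,-14) top-left  bias=+0
    (1,1)@(3, 3): e=[9,161,22] → #
    (2,1)@(5, 3): e=[3,139,50] → #
    (3,1)@(7, 3): e=[-3,117,78] → ·
    (1,2)@(3, 5): e=[45,165,-18] → ·
    (2,2)@(5, 5): e=[39,143,10] → #
    (3,2)@(7, 5): e=[33,121,38] → #
    (4,2)@(9, 5): e=[27,99,66] → #
    (5,2)@(11, 5): e=[21,77,94] → #
    (6,2)@(13, 5): e=[15,55,122] → #
    (7,2)@(15, 5): e=[9,33,150] → #
    (8,2)@(17, 5): e=[3,11,178] → #
    (9,2)@(19, 5): e=[-3,-11,206] → ·
  covered (25 px):
    · · · · · · · · · · · ·
    · # # · · · · · · · · ·
    · · # # # # # # # · · ·
    · · · · # # # # # · · ·
    · · · · · # # # # · · ·
    · · · · · · # # # # · ·
    · · · · · · · · # # · ·
    · · · · · · · · · # · ·

Answer: 27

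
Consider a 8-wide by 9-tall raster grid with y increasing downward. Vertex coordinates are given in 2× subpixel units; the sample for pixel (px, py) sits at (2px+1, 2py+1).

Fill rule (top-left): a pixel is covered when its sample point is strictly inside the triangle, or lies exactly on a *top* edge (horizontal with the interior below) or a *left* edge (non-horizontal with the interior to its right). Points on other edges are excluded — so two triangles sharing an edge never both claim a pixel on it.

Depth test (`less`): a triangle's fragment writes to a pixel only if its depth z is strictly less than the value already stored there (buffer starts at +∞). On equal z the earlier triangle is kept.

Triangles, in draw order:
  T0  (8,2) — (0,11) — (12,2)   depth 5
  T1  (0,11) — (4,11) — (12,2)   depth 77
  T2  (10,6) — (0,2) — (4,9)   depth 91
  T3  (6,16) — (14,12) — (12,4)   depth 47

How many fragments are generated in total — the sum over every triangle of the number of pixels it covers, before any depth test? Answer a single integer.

T0:
  2·area = 36  (B↔C swapped to make it positive)
  edge (8, 2)→(12, 2): d=(4,0) top-left  bias=+0
  edge (12, 2)→(0, 11): d=(-12,9) right/bottom  bias=-1
  edge (0, 11)→(8, 2): d=(8,-9) top-left  bias=+0
    (4,1)@(9, 3): e=[4,15,17] → █
    (5,1)@(11, 3): e=[4,-3,35] → ·
    (3,2)@(7, 5): e=[12,9,15] → █
    (4,2)@(9, 5): e=[12,-9,33] → ·
    (2,3)@(5, 7): e=[20,3,13] → █
    (3,3)@(7, 7): e=[20,-15,31] → ·
    (2,4)@(5, 9): e=[28,-21,29] → ·
  covered (3 px):
    · · · · · · · ·
    · · · · █ · · ·
    · · · █ · · · ·
    · · █ · · · · ·
    · · · · · · · ·
    · · · · · · · ·
    · · · · · · · ·
    · · · · · · · ·
    · · · · · · · ·
T1:
  2·area = 36  (B↔C swapped to make it positive)
  edge (0, 11)→(12, 2): d=(12,-9) top-left  bias=+0
  edge (12, 2)→(4, 11): d=(-8,9) right/bottom  bias=-1
  edge (4, 11)→(0, 11): d=(-4,0) right/bottom  bias=-1
    (5,1)@(11, 3): e=[3,1,32] → █
    (6,1)@(13, 3): e=[21,-17,32] → ·
    (4,2)@(9, 5): e=[9,3,24] → █
    (5,2)@(11, 5): e=[27,-15,24] → ·
    (3,3)@(7, 7): e=[15,5,16] → █
    (4,3)@(9, 7): e=[33,-13,16] → ·
    (1,4)@(3, 9): e=[3,25,8] → █
    (2,4)@(5, 9): e=[21,7,8] → █
    (3,4)@(7, 9): e=[39,-11,8] → ·
    (0,5)@(1, 11): e=[9,27,0] → ·  [on edge]
    (1,5)@(3, 11): e=[27,9,0] → ·  [on edge]
    (2,5)@(5, 11): e=[45,-9,0] → ·  [on edge]
    (3,5)@(7, 11): e=[63,-27,0] → ·  [on edge]
    (4,5)@(9, 11): e=[81,-45,0] → ·  [on edge]
    (5,5)@(11, 11): e=[99,-63,0] → ·  [on edge]
    (6,5)@(13, 11): e=[117,-81,0] → ·  [on edge]
    (7,5)@(15, 11): e=[135,-99,0] → ·  [on edge]
  covered (5 px):
    · · · · · · · ·
    · · · · · █ · ·
    · · · · █ · · ·
    · · · █ · · · ·
    · █ █ · · · · ·
    · · · · · · · ·
    · · · · · · · ·
    · · · · · · · ·
    · · · · · · · ·
T2:
  2·area = 54  (B↔C swapped to make it positive)
  edge (10, 6)→(4, 9): d=(-6,3) right/bottom  bias=-1
  edge (4, 9)→(0, 2): d=(-4,-7) top-left  bias=+0
  edge (0, 2)→(10, 6): d=(10,4) right/bottom  bias=-1
    (0,1)@(1, 3): e=[45,3,6] → █
    (1,1)@(3, 3): e=[39,17,-2] → ·
    (0,2)@(1, 5): e=[33,-5,26] → ·
    (1,2)@(3, 5): e=[27,9,18] → █
    (2,2)@(5, 5): e=[21,23,10] → █
    (3,2)@(7, 5): e=[15,37,2] → █
    (4,2)@(9, 5): e=[9,51,-6] → ·
    (1,3)@(3, 7): e=[15,1,38] → █
    (4,3)@(9, 7): e=[-3,43,14] → ·
    (1,4)@(3, 9): e=[3,-7,58] → ·
    (2,4)@(5, 9): e=[-3,7,50] → ·
    (3,4)@(7, 9): e=[-9,21,42] → ·
  covered (7 px):
    · · · · · · · ·
    █ · · · · · · ·
    · █ █ █ · · · ·
    · █ █ █ · · · ·
    · · · · · · · ·
    · · · · · · · ·
    · · · · · · · ·
    · · · · · · · ·
    · · · · · · · ·
T3:
  2·area = 72  (B↔C swapped to make it positive)
  edge (6, 16)→(12, 4): d=(6,-12) top-left  bias=+0
  edge (12, 4)→(14, 12): d=(2,8) right/bottom  bias=-1
  edge (14, 12)→(6, 16): d=(-8,4) right/bottom  bias=-1
    (5,3)@(11, 7): e=[6,14,52] → █
    (6,3)@(13, 7): e=[30,-2,44] → ·
    (5,4)@(11, 9): e=[18,18,36] → █
    (6,4)@(13, 9): e=[42,2,28] → █
    (7,4)@(15, 9): e=[66,-14,20] → ·
    (4,5)@(9, 11): e=[6,38,28] → █
    (7,5)@(15, 11): e=[78,-10,4] → ·
    (4,6)@(9, 13): e=[18,42,12] → █
    (6,6)@(13, 13): e=[66,10,-4] → ·
    (3,7)@(7, 15): e=[6,62,4] → █
    (4,7)@(9, 15): e=[30,46,-4] → ·
    (5,7)@(11, 15): e=[54,30,-12] → ·
  covered (9 px):
    · · · · · · · ·
    · · · · · · · ·
    · · · · · · · ·
    · · · · · █ · ·
    · · · · · █ █ ·
    · · · · █ █ █ ·
    · · · · █ █ · ·
    · · · █ · · · ·
    · · · · · · · ·

Answer: 24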